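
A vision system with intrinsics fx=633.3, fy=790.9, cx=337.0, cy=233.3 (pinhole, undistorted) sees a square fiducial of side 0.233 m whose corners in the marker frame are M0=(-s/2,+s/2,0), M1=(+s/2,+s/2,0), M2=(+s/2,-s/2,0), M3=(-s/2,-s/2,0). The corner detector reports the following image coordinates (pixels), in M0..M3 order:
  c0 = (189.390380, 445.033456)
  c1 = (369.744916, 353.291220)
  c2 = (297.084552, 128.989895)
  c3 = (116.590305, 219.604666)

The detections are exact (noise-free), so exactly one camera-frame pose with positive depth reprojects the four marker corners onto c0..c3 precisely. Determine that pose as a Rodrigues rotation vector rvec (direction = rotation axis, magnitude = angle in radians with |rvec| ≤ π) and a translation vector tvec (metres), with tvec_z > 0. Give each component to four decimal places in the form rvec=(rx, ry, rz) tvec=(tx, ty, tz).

Intrinsics K: fx=633.3, fy=790.9, cx=337.0, cy=233.3
Marker side s = 0.233 m; corners in marker frame (Z=0):
  M0 = (-0.1165, +0.1165, 0)
  M1 = (+0.1165, +0.1165, 0)
  M2 = (+0.1165, -0.1165, 0)
  M3 = (-0.1165, -0.1165, 0)
Detected image corners:
  c0 = (189.390380, 445.033456) px
  c1 = (369.744916, 353.291220) px
  c2 = (297.084552, 128.989895) px
  c3 = (116.590305, 219.604666) px
Planar DLT: solve 8×8 A·h = b for H (H[2,2]=1):
  H  [+779.13372 +311.02760 +243.38961]
  H  [-385.68731 +963.76177 +286.56518]
  H  [+0.01965 -0.00460 +1.00000]
B = K⁻¹H; ‖b₁‖=1.315993, ‖b₂‖=1.315993; λ = 2/(‖b₁‖+‖b₂‖) = 0.759883, sign → tz>0 ⇒ λ=+0.759883
r₁ = λ·B[:,0] = (+0.92692,-0.37497,+0.01493); r₂ = λ·B[:,1] = (+0.37505,+0.92700,-0.00349)
r₃ = r₁×r₂ = (-0.01253,+0.00884,+0.99988); SVD([r₁ r₂ r₃]) → R = UVᵀ:
  R  [+0.92692 +0.37505 -0.01253]
  R  [-0.37497 +0.92700 +0.00884]
  R  [+0.01493 -0.00349 +0.99988]
t = (-0.11232, +0.05118, +0.75988) m
tr R = 2.853796; θ = arccos((tr R − 1)/2) = 0.384734 rad = 22.044°
axis k = ((R−Rᵀ)₃₂, (R−Rᵀ)₁₃, (R−Rᵀ)₂₁) / (2 sinθ) = (-0.016434, -0.036595, -0.999195)
rvec = θ·k = (-0.006323, -0.014079, -0.384425)

rvec=(-0.0063, -0.0141, -0.3844) tvec=(-0.1123, 0.0512, 0.7599)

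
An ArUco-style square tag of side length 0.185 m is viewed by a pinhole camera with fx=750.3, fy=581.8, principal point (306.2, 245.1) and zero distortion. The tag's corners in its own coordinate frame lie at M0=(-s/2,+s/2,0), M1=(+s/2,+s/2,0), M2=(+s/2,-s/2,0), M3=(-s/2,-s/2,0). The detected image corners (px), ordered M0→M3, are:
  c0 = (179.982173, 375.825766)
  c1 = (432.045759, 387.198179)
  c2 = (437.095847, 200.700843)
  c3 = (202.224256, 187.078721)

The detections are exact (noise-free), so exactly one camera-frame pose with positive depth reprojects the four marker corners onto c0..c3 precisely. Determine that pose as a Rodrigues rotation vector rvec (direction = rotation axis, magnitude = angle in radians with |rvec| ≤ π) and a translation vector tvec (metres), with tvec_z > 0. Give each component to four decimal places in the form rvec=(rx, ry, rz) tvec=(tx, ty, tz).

rvec=(-0.2141, -0.0585, 0.0643) tvec=(0.0060, 0.0385, 0.5684)

Intrinsics K: fx=750.3, fy=581.8, cx=306.2, cy=245.1
Marker side s = 0.185 m; corners in marker frame (Z=0):
  M0 = (-0.0925, +0.0925, 0)
  M1 = (+0.0925, +0.0925, 0)
  M2 = (+0.0925, -0.0925, 0)
  M3 = (-0.0925, -0.0925, 0)
Detected image corners:
  c0 = (179.982173, 375.825766) px
  c1 = (432.045759, 387.198179) px
  c2 = (437.095847, 200.700843) px
  c3 = (202.224256, 187.078721) px
Planar DLT: solve 8×8 A·h = b for H (H[2,2]=1):
  H  [+1342.54703 -191.20733 +314.08706]
  H  [+93.62970 +905.75994 +284.48442]
  H  [+0.08990 -0.37665 +1.00000]
B = K⁻¹H; ‖b₁‖=1.759271, ‖b₂‖=1.759271; λ = 2/(‖b₁‖+‖b₂‖) = 0.568417, sign → tz>0 ⇒ λ=+0.568417
r₁ = λ·B[:,0] = (+0.99624,+0.06995,+0.05110); r₂ = λ·B[:,1] = (-0.05748,+0.97512,-0.21410)
r₃ = r₁×r₂ = (-0.06481,+0.21035,+0.97547); SVD([r₁ r₂ r₃]) → R = UVᵀ:
  R  [+0.99624 -0.05748 -0.06481]
  R  [+0.06995 +0.97512 +0.21035]
  R  [+0.05110 -0.21410 +0.97547]
t = (+0.00598, +0.03848, +0.56842) m
tr R = 2.946836; θ = arccos((tr R − 1)/2) = 0.231088 rad = 13.240°
axis k = ((R−Rᵀ)₃₂, (R−Rᵀ)₁₃, (R−Rᵀ)₂₁) / (2 sinθ) = (-0.926599, -0.253035, +0.278188)
rvec = θ·k = (-0.214126, -0.058473, +0.064286)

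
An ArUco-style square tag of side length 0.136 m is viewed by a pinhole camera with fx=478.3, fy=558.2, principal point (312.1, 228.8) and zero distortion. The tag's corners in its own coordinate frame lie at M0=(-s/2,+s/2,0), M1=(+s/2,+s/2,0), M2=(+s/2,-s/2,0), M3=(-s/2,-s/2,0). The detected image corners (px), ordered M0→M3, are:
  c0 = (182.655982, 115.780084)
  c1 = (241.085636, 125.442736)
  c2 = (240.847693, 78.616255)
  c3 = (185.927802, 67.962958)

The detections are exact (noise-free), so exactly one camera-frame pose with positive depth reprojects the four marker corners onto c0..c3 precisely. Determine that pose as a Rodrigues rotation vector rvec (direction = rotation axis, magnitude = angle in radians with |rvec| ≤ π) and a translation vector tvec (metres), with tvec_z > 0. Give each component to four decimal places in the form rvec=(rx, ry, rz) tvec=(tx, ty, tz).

Intrinsics K: fx=478.3, fy=558.2, cx=312.1, cy=228.8
Marker side s = 0.136 m; corners in marker frame (Z=0):
  M0 = (-0.0680, +0.0680, 0)
  M1 = (+0.0680, +0.0680, 0)
  M2 = (+0.0680, -0.0680, 0)
  M3 = (-0.0680, -0.0680, 0)
Detected image corners:
  c0 = (182.655982, 115.780084) px
  c1 = (241.085636, 125.442736) px
  c2 = (240.847693, 78.616255) px
  c3 = (185.927802, 67.962958) px
Planar DLT: solve 8×8 A·h = b for H (H[2,2]=1):
  H  [+469.53998 -106.33184 +213.13461]
  H  [+99.06256 +304.39502 +96.31507]
  H  [+0.25024 -0.44866 +1.00000]
B = K⁻¹H; ‖b₁‖=0.859074, ‖b₂‖=0.859074; λ = 2/(‖b₁‖+‖b₂‖) = 1.164044, sign → tz>0 ⇒ λ=+1.164044
r₁ = λ·B[:,0] = (+0.95266,+0.08719,+0.29128); r₂ = λ·B[:,1] = (+0.08200,+0.84884,-0.52226)
r₃ = r₁×r₂ = (-0.29279,+0.52141,+0.80150); SVD([r₁ r₂ r₃]) → R = UVᵀ:
  R  [+0.95266 +0.08200 -0.29279]
  R  [+0.08719 +0.84884 +0.52141]
  R  [+0.29128 -0.52226 +0.80150]
t = (-0.24085, -0.27628, +1.16404) m
tr R = 2.602993; θ = arccos((tr R − 1)/2) = 0.641003 rad = 36.727°
axis k = ((R−Rᵀ)₃₂, (R−Rᵀ)₁₃, (R−Rᵀ)₂₁) / (2 sinθ) = (-0.872634, -0.488355, +0.004335)
rvec = θ·k = (-0.559361, -0.313037, +0.002779)

rvec=(-0.5594, -0.3130, 0.0028) tvec=(-0.2409, -0.2763, 1.1640)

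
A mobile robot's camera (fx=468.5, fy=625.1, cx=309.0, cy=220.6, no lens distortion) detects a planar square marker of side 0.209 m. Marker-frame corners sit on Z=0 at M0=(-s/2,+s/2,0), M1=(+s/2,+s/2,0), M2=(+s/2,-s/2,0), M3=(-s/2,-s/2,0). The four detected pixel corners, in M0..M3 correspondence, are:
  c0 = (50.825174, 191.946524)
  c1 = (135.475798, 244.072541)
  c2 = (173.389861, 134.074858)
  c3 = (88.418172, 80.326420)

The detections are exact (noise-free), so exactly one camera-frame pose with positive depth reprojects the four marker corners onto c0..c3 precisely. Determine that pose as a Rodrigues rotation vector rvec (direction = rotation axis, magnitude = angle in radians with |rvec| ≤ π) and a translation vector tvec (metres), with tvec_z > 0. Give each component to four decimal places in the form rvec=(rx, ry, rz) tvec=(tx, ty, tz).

Intrinsics K: fx=468.5, fy=625.1, cx=309.0, cy=220.6
Marker side s = 0.209 m; corners in marker frame (Z=0):
  M0 = (-0.1045, +0.1045, 0)
  M1 = (+0.1045, +0.1045, 0)
  M2 = (+0.1045, -0.1045, 0)
  M3 = (-0.1045, -0.1045, 0)
Detected image corners:
  c0 = (50.825174, 191.946524) px
  c1 = (135.475798, 244.072541) px
  c2 = (173.389861, 134.074858) px
  c3 = (88.418172, 80.326420) px
Planar DLT: solve 8×8 A·h = b for H (H[2,2]=1):
  H  [+411.46416 -176.08873 +112.17144]
  H  [+261.50507 +536.77592 +162.98051]
  H  [+0.05063 +0.04065 +1.00000]
B = K⁻¹H; ‖b₁‖=0.936341, ‖b₂‖=0.936341; λ = 2/(‖b₁‖+‖b₂‖) = 1.067987, sign → tz>0 ⇒ λ=+1.067987
r₁ = λ·B[:,0] = (+0.90230,+0.42770,+0.05408); r₂ = λ·B[:,1] = (-0.43005,+0.90176,+0.04342)
r₃ = r₁×r₂ = (-0.03020,-0.06243,+0.99759); SVD([r₁ r₂ r₃]) → R = UVᵀ:
  R  [+0.90230 -0.43005 -0.03020]
  R  [+0.42770 +0.90176 -0.06243]
  R  [+0.05408 +0.04342 +0.99759]
t = (-0.44869, -0.09844, +1.06799) m
tr R = 2.801657; θ = arccos((tr R − 1)/2) = 0.449122 rad = 25.733°
axis k = ((R−Rᵀ)₃₂, (R−Rᵀ)₁₃, (R−Rᵀ)₂₁) / (2 sinθ) = (+0.121895, -0.097048, +0.987787)
rvec = θ·k = (+0.054746, -0.043587, +0.443637)

rvec=(0.0547, -0.0436, 0.4436) tvec=(-0.4487, -0.0984, 1.0680)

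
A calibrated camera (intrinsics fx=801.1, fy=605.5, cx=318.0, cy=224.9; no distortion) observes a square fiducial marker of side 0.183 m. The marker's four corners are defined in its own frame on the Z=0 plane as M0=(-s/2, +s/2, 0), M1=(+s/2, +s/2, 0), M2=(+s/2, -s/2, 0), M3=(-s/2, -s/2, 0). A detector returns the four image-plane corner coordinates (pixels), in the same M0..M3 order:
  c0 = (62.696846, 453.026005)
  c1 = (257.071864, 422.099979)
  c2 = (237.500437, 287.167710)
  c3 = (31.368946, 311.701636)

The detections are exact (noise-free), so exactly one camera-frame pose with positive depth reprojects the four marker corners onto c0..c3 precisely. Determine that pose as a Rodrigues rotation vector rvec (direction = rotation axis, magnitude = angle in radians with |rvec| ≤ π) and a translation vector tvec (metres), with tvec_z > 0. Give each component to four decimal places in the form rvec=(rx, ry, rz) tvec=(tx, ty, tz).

Intrinsics K: fx=801.1, fy=605.5, cx=318.0, cy=224.9
Marker side s = 0.183 m; corners in marker frame (Z=0):
  M0 = (-0.0915, +0.0915, 0)
  M1 = (+0.0915, +0.0915, 0)
  M2 = (+0.0915, -0.0915, 0)
  M3 = (-0.0915, -0.0915, 0)
Detected image corners:
  c0 = (62.696846, 453.026005) px
  c1 = (257.071864, 422.099979) px
  c2 = (237.500437, 287.167710) px
  c3 = (31.368946, 311.701636) px
Planar DLT: solve 8×8 A·h = b for H (H[2,2]=1):
  H  [+1138.98210 +179.58375 +150.32175]
  H  [-37.97073 +858.03374 +369.88517]
  H  [+0.30939 +0.28149 +1.00000]
B = K⁻¹H; ‖b₁‖=1.347059, ‖b₂‖=1.347059; λ = 2/(‖b₁‖+‖b₂‖) = 0.742358, sign → tz>0 ⇒ λ=+0.742358
r₁ = λ·B[:,0] = (+0.96429,-0.13186,+0.22968); r₂ = λ·B[:,1] = (+0.08347,+0.97435,+0.20897)
r₃ = r₁×r₂ = (-0.25134,-0.18233,+0.95057); SVD([r₁ r₂ r₃]) → R = UVᵀ:
  R  [+0.96429 +0.08347 -0.25134]
  R  [-0.13186 +0.97435 -0.18233]
  R  [+0.22968 +0.20897 +0.95057]
t = (-0.15538, +0.17776, +0.74236) m
tr R = 2.889217; θ = arccos((tr R − 1)/2) = 0.334397 rad = 19.160°
axis k = ((R−Rᵀ)₃₂, (R−Rᵀ)₁₃, (R−Rᵀ)₂₁) / (2 sinθ) = (+0.596132, -0.732813, -0.328043)
rvec = θ·k = (+0.199345, -0.245050, -0.109696)

rvec=(0.1993, -0.2451, -0.1097) tvec=(-0.1554, 0.1778, 0.7424)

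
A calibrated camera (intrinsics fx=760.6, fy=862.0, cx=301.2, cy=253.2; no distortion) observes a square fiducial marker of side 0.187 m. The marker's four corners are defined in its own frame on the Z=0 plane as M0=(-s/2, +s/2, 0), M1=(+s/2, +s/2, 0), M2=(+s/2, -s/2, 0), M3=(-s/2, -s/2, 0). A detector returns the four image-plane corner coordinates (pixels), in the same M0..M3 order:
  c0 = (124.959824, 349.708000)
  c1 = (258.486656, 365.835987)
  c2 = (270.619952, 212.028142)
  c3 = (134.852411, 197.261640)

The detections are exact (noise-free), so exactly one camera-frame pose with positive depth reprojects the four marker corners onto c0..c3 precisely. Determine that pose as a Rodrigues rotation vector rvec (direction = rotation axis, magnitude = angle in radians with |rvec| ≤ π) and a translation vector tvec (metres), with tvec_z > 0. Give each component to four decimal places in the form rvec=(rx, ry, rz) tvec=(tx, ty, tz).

Intrinsics K: fx=760.6, fy=862.0, cx=301.2, cy=253.2
Marker side s = 0.187 m; corners in marker frame (Z=0):
  M0 = (-0.0935, +0.0935, 0)
  M1 = (+0.0935, +0.0935, 0)
  M2 = (+0.0935, -0.0935, 0)
  M3 = (-0.0935, -0.0935, 0)
Detected image corners:
  c0 = (124.959824, 349.708000) px
  c1 = (258.486656, 365.835987) px
  c2 = (270.619952, 212.028142) px
  c3 = (134.852411, 197.261640) px
Planar DLT: solve 8×8 A·h = b for H (H[2,2]=1):
  H  [+708.93419 -42.21400 +196.83336]
  H  [+66.86940 +842.57805 +281.77219]
  H  [-0.05606 +0.08441 +1.00000]
B = K⁻¹H; ‖b₁‖=0.960533, ‖b₂‖=0.960533; λ = 2/(‖b₁‖+‖b₂‖) = 1.041089, sign → tz>0 ⇒ λ=+1.041089
r₁ = λ·B[:,0] = (+0.99348,+0.09791,-0.05836); r₂ = λ·B[:,1] = (-0.09258,+0.99182,+0.08787)
r₃ = r₁×r₂ = (+0.06649,-0.08190,+0.99442); SVD([r₁ r₂ r₃]) → R = UVᵀ:
  R  [+0.99348 -0.09258 +0.06649]
  R  [+0.09791 +0.99182 -0.08190]
  R  [-0.05836 +0.08787 +0.99442]
t = (-0.14285, +0.03451, +1.04109) m
tr R = 2.979723; θ = arccos((tr R − 1)/2) = 0.142517 rad = 8.166°
axis k = ((R−Rᵀ)₃₂, (R−Rᵀ)₁₃, (R−Rᵀ)₂₁) / (2 sinθ) = (+0.597639, +0.439523, +0.670557)
rvec = θ·k = (+0.085174, +0.062640, +0.095566)

rvec=(0.0852, 0.0626, 0.0956) tvec=(-0.1429, 0.0345, 1.0411)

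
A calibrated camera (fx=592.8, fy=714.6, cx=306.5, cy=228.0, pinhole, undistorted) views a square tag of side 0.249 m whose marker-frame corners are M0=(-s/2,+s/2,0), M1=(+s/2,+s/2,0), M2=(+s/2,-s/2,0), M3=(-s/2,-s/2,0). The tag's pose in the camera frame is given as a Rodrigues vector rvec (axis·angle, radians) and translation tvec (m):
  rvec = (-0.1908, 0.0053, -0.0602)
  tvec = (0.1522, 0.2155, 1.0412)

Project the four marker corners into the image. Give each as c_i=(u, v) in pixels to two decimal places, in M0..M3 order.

Intrinsics K: fx=592.8, fy=714.6, cx=306.5, cy=228.0
Marker side s = 0.249 m; corners in marker frame (Z=0):
  M0 = (-0.1245, +0.1245, 0)
  M1 = (+0.1245, +0.1245, 0)
  M2 = (+0.1245, -0.1245, 0)
  M3 = (-0.1245, -0.1245, 0)
rvec = (-0.1908, 0.0053, -0.0602), |rvec| = θ = 0.20014 rad = 11.467°
Rodrigues: sinθ=0.19881, 1−cosθ=0.01996; R = I + sinθ·[k]× + (1−cosθ)·[k]×²:
    [+0.99818 +0.05929 +0.01099]
    [-0.06030 +0.98005 +0.18937]
    [+0.00046 -0.18969 +0.98184]
t = (0.1522, 0.2155, 1.0412) m
M0: Pc = R·M0+t = (+0.03531, +0.34502, +1.01753); u = 592.8·(+0.03531)/1.01753 + 306.5 = 327.0705, v = 714.6·(+0.34502)/1.01753 + 228.0 = 470.3075
M1: Pc = R·M1+t = (+0.28386, +0.33001, +1.01764); u = 592.8·(+0.28386)/1.01764 + 306.5 = 471.8526, v = 714.6·(+0.33001)/1.01764 + 228.0 = 459.7362
M2: Pc = R·M2+t = (+0.26909, +0.08598, +1.06487); u = 592.8·(+0.26909)/1.06487 + 306.5 = 456.2993, v = 714.6·(+0.08598)/1.06487 + 228.0 = 285.6954
M3: Pc = R·M3+t = (+0.02054, +0.10099, +1.06476); u = 592.8·(+0.02054)/1.06476 + 306.5 = 317.9380, v = 714.6·(+0.10099)/1.06476 + 228.0 = 295.7790

c0=(327.07, 470.31) c1=(471.85, 459.74) c2=(456.30, 285.70) c3=(317.94, 295.78)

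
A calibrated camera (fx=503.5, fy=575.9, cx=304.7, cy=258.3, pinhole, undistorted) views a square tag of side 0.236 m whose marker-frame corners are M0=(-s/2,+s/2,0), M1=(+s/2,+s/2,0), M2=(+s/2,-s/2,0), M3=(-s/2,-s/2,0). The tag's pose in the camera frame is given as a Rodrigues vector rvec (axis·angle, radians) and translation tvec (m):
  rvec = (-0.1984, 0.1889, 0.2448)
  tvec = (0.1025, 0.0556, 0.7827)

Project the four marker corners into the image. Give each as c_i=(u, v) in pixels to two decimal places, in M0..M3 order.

Intrinsics K: fx=503.5, fy=575.9, cx=304.7, cy=258.3
Marker side s = 0.236 m; corners in marker frame (Z=0):
  M0 = (-0.1180, +0.1180, 0)
  M1 = (+0.1180, +0.1180, 0)
  M2 = (+0.1180, -0.1180, 0)
  M3 = (-0.1180, -0.1180, 0)
rvec = (-0.1984, 0.1889, 0.2448), |rvec| = θ = 0.36739 rad = 21.050°
Rodrigues: sinθ=0.35918, 1−cosθ=0.06673; R = I + sinθ·[k]× + (1−cosθ)·[k]×²:
    [+0.95273 -0.25786 +0.16067]
    [+0.22080 +0.95091 +0.21683]
    [-0.20869 -0.17110 +0.96290]
t = (0.1025, 0.0556, 0.7827) m
M0: Pc = R·M0+t = (-0.04035, +0.14175, +0.78714); u = 503.5·(-0.04035)/0.78714 + 304.7 = 278.8900, v = 575.9·(+0.14175)/0.78714 + 258.3 = 362.0122
M1: Pc = R·M1+t = (+0.18449, +0.19386, +0.73788); u = 503.5·(+0.18449)/0.73788 + 304.7 = 430.5912, v = 575.9·(+0.19386)/0.73788 + 258.3 = 409.6045
M2: Pc = R·M2+t = (+0.24535, -0.03055, +0.77826); u = 503.5·(+0.24535)/0.77826 + 304.7 = 463.4294, v = 575.9·(-0.03055)/0.77826 + 258.3 = 235.6914
M3: Pc = R·M3+t = (+0.02051, -0.08266, +0.82752); u = 503.5·(+0.02051)/0.82752 + 304.7 = 317.1764, v = 575.9·(-0.08266)/0.82752 + 258.3 = 200.7723

c0=(278.89, 362.01) c1=(430.59, 409.60) c2=(463.43, 235.69) c3=(317.18, 200.77)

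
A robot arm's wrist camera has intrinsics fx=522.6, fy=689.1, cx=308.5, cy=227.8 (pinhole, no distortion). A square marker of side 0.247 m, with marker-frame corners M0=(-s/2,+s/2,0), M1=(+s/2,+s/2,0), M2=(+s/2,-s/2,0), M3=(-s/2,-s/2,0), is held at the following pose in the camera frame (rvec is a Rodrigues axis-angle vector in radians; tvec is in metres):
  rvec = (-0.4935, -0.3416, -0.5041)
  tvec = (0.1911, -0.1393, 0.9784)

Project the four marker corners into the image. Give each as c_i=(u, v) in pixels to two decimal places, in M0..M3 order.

Intrinsics K: fx=522.6, fy=689.1, cx=308.5, cy=227.8
Marker side s = 0.247 m; corners in marker frame (Z=0):
  M0 = (-0.1235, +0.1235, 0)
  M1 = (+0.1235, +0.1235, 0)
  M2 = (+0.1235, -0.1235, 0)
  M3 = (-0.1235, -0.1235, 0)
rvec = (-0.4935, -0.3416, -0.5041), |rvec| = θ = 0.78380 rad = 44.909°
Rodrigues: sinθ=0.70598, 1−cosθ=0.29177; R = I + sinθ·[k]× + (1−cosθ)·[k]×²:
    [+0.82390 +0.53411 -0.18953]
    [-0.37398 +0.76365 +0.52628]
    [+0.42583 -0.36272 +0.82892]
t = (0.1911, -0.1393, 0.9784) m
M0: Pc = R·M0+t = (+0.15531, +0.00120, +0.88101); u = 522.6·(+0.15531)/0.88101 + 308.5 = 400.6275, v = 689.1·(+0.00120)/0.88101 + 227.8 = 228.7371
M1: Pc = R·M1+t = (+0.35881, -0.09118, +0.98619); u = 522.6·(+0.35881)/0.98619 + 308.5 = 498.6410, v = 689.1·(-0.09118)/0.98619 + 227.8 = 164.0909
M2: Pc = R·M2+t = (+0.22689, -0.27980, +1.07579); u = 522.6·(+0.22689)/1.07579 + 308.5 = 418.7190, v = 689.1·(-0.27980)/1.07579 + 227.8 = 48.5739
M3: Pc = R·M3+t = (+0.02339, -0.18742, +0.97061); u = 522.6·(+0.02339)/0.97061 + 308.5 = 321.0919, v = 689.1·(-0.18742)/0.97061 + 227.8 = 94.7349

c0=(400.63, 228.74) c1=(498.64, 164.09) c2=(418.72, 48.57) c3=(321.09, 94.73)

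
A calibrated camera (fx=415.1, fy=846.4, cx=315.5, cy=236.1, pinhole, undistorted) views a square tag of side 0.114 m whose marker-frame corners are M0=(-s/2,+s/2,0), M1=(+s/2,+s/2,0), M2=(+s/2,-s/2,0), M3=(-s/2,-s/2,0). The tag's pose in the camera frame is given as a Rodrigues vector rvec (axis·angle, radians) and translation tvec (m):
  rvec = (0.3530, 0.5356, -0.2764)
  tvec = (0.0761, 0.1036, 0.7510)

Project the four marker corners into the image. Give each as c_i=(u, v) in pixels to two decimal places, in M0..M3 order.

Intrinsics K: fx=415.1, fy=846.4, cx=315.5, cy=236.1
Marker side s = 0.114 m; corners in marker frame (Z=0):
  M0 = (-0.0570, +0.0570, 0)
  M1 = (+0.0570, +0.0570, 0)
  M2 = (+0.0570, -0.0570, 0)
  M3 = (-0.0570, -0.0570, 0)
rvec = (0.3530, 0.5356, -0.2764), |rvec| = θ = 0.69848 rad = 40.020°
Rodrigues: sinθ=0.64305, 1−cosθ=0.23418; R = I + sinθ·[k]× + (1−cosθ)·[k]×²:
    [+0.82563 +0.34522 +0.44627]
    [-0.16372 +0.90352 -0.39605]
    [-0.53993 +0.25393 +0.80249]
t = (0.0761, 0.1036, 0.7510) m
M0: Pc = R·M0+t = (+0.04872, +0.16443, +0.79625); u = 415.1·(+0.04872)/0.79625 + 315.5 = 340.8968, v = 846.4·(+0.16443)/0.79625 + 236.1 = 410.8886
M1: Pc = R·M1+t = (+0.14284, +0.14577, +0.73470); u = 415.1·(+0.14284)/0.73470 + 315.5 = 396.2030, v = 846.4·(+0.14577)/0.73470 + 236.1 = 404.0311
M2: Pc = R·M2+t = (+0.10348, +0.04277, +0.70575); u = 415.1·(+0.10348)/0.70575 + 315.5 = 376.3658, v = 846.4·(+0.04277)/0.70575 + 236.1 = 287.3910
M3: Pc = R·M3+t = (+0.00936, +0.06143, +0.76730); u = 415.1·(+0.00936)/0.76730 + 315.5 = 320.5644, v = 846.4·(+0.06143)/0.76730 + 236.1 = 303.8640

c0=(340.90, 410.89) c1=(396.20, 404.03) c2=(376.37, 287.39) c3=(320.56, 303.86)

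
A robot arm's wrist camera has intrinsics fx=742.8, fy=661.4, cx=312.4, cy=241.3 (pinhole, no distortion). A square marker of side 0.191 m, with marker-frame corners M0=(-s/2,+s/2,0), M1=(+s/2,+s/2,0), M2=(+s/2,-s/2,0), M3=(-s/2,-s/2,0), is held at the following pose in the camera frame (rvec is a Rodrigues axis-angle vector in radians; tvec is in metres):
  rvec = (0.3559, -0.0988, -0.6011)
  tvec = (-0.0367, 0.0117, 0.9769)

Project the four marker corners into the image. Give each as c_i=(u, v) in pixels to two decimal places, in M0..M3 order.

Intrinsics K: fx=742.8, fy=661.4, cx=312.4, cy=241.3
Marker side s = 0.191 m; corners in marker frame (Z=0):
  M0 = (-0.0955, +0.0955, 0)
  M1 = (+0.0955, +0.0955, 0)
  M2 = (+0.0955, -0.0955, 0)
  M3 = (-0.0955, -0.0955, 0)
rvec = (0.3559, -0.0988, -0.6011), |rvec| = θ = 0.70551 rad = 40.423°
Rodrigues: sinθ=0.64842, 1−cosθ=0.23872; R = I + sinθ·[k]× + (1−cosθ)·[k]×²:
    [+0.82203 +0.53560 -0.19341]
    [-0.56932 +0.76596 -0.29862]
    [-0.01180 +0.35558 +0.93457]
t = (-0.0367, 0.0117, 0.9769) m
M0: Pc = R·M0+t = (-0.06405, +0.13922, +1.01198); u = 742.8·(-0.06405)/1.01198 + 312.4 = 265.3840, v = 661.4·(+0.13922)/1.01198 + 241.3 = 332.2895
M1: Pc = R·M1+t = (+0.09295, +0.03048, +1.00973); u = 742.8·(+0.09295)/1.00973 + 312.4 = 380.7801, v = 661.4·(+0.03048)/1.00973 + 241.3 = 261.2644
M2: Pc = R·M2+t = (-0.00935, -0.11582, +0.94182); u = 742.8·(-0.00935)/0.94182 + 312.4 = 305.0291, v = 661.4·(-0.11582)/0.94182 + 241.3 = 159.9643
M3: Pc = R·M3+t = (-0.16635, -0.00708, +0.94407); u = 742.8·(-0.16635)/0.94407 + 312.4 = 181.5121, v = 661.4·(-0.00708)/0.94407 + 241.3 = 236.3407

c0=(265.38, 332.29) c1=(380.78, 261.26) c2=(305.03, 159.96) c3=(181.51, 236.34)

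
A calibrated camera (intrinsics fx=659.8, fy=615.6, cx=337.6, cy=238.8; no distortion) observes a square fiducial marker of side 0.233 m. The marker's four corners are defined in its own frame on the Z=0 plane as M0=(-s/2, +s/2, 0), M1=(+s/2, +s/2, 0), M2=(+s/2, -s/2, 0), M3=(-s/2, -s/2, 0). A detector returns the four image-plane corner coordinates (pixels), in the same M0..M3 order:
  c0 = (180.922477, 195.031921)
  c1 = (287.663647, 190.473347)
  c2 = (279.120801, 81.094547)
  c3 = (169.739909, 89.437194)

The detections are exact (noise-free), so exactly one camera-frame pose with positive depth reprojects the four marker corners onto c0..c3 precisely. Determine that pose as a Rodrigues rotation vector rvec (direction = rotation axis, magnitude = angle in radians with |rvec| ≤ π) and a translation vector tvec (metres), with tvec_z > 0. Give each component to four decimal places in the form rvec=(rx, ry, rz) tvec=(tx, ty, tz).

rvec=(0.1654, 0.1928, -0.0453) tvec=(-0.2231, -0.2171, 1.3498)

Intrinsics K: fx=659.8, fy=615.6, cx=337.6, cy=238.8
Marker side s = 0.233 m; corners in marker frame (Z=0):
  M0 = (-0.1165, +0.1165, 0)
  M1 = (+0.1165, +0.1165, 0)
  M2 = (+0.1165, -0.1165, 0)
  M3 = (-0.1165, -0.1165, 0)
Detected image corners:
  c0 = (180.922477, 195.031921) px
  c1 = (287.663647, 190.473347) px
  c2 = (279.120801, 81.094547) px
  c3 = (169.739909, 89.437194) px
Planar DLT: solve 8×8 A·h = b for H (H[2,2]=1):
  H  [+430.67213 +69.48563 +228.52299]
  H  [-47.59266 +477.58143 +139.80209]
  H  [-0.14401 +0.11799 +1.00000]
B = K⁻¹H; ‖b₁‖=0.740867, ‖b₂‖=0.740867; λ = 2/(‖b₁‖+‖b₂‖) = 1.349769, sign → tz>0 ⇒ λ=+1.349769
r₁ = λ·B[:,0] = (+0.98050,-0.02895,-0.19439); r₂ = λ·B[:,1] = (+0.06066,+0.98537,+0.15925)
r₃ = r₁×r₂ = (+0.18693,-0.16794,+0.96791); SVD([r₁ r₂ r₃]) → R = UVᵀ:
  R  [+0.98050 +0.06066 +0.18693]
  R  [-0.02895 +0.98537 -0.16794]
  R  [-0.19439 +0.15925 +0.96791]
t = (-0.22314, -0.21706, +1.34977) m
tr R = 2.933782; θ = arccos((tr R − 1)/2) = 0.258044 rad = 14.785°
axis k = ((R−Rᵀ)₃₂, (R−Rᵀ)₁₃, (R−Rᵀ)₂₁) / (2 sinθ) = (+0.641077, +0.747124, -0.175576)
rvec = θ·k = (+0.165426, +0.192791, -0.045306)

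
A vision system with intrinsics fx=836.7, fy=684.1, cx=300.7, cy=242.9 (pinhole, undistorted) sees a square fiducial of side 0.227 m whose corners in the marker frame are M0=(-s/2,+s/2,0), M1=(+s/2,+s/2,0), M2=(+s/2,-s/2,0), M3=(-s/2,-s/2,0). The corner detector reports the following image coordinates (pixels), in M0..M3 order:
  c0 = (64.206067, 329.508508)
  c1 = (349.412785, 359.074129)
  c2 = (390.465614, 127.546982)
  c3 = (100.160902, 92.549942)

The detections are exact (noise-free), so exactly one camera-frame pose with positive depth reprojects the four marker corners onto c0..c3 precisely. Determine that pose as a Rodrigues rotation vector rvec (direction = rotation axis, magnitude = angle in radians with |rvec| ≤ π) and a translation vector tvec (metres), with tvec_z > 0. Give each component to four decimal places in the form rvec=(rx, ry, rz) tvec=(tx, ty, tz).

Intrinsics K: fx=836.7, fy=684.1, cx=300.7, cy=242.9
Marker side s = 0.227 m; corners in marker frame (Z=0):
  M0 = (-0.1135, +0.1135, 0)
  M1 = (+0.1135, +0.1135, 0)
  M2 = (+0.1135, -0.1135, 0)
  M3 = (-0.1135, -0.1135, 0)
Detected image corners:
  c0 = (64.206067, 329.508508) px
  c1 = (349.412785, 359.074129) px
  c2 = (390.465614, 127.546982) px
  c3 = (100.160902, 92.549942) px
Planar DLT: solve 8×8 A·h = b for H (H[2,2]=1):
  H  [+1287.81730 -149.37725 +227.32996]
  H  [+162.47145 +1052.24236 +228.53138]
  H  [+0.08974 +0.09005 +1.00000]
B = K⁻¹H; ‖b₁‖=1.523523, ‖b₂‖=1.523523; λ = 2/(‖b₁‖+‖b₂‖) = 0.656373, sign → tz>0 ⇒ λ=+0.656373
r₁ = λ·B[:,0] = (+0.98910,+0.13497,+0.05890); r₂ = λ·B[:,1] = (-0.13843,+0.98861,+0.05911)
r₃ = r₁×r₂ = (-0.05025,-0.06662,+0.99651); SVD([r₁ r₂ r₃]) → R = UVᵀ:
  R  [+0.98910 -0.13843 -0.05025]
  R  [+0.13497 +0.98861 -0.06662]
  R  [+0.05890 +0.05911 +0.99651]
t = (-0.05756, -0.01379, +0.65637) m
tr R = 2.974217; θ = arccos((tr R − 1)/2) = 0.160744 rad = 9.210°
axis k = ((R−Rᵀ)₃₂, (R−Rᵀ)₁₃, (R−Rᵀ)₂₁) / (2 sinθ) = (+0.392762, -0.340984, +0.854089)
rvec = θ·k = (+0.063134, -0.054811, +0.137290)

rvec=(0.0631, -0.0548, 0.1373) tvec=(-0.0576, -0.0138, 0.6564)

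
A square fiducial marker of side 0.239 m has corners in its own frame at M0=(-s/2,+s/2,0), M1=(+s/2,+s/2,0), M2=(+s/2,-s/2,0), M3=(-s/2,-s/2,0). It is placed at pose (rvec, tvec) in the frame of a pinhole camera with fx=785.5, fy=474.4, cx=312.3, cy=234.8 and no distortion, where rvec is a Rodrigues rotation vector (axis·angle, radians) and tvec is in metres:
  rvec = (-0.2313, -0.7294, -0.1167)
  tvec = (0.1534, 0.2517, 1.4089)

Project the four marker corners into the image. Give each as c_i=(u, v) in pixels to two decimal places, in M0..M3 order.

c0=(364.58, 369.08) c1=(453.50, 352.47) c2=(426.65, 276.61) c3=(337.18, 283.70)

Intrinsics K: fx=785.5, fy=474.4, cx=312.3, cy=234.8
Marker side s = 0.239 m; corners in marker frame (Z=0):
  M0 = (-0.1195, +0.1195, 0)
  M1 = (+0.1195, +0.1195, 0)
  M2 = (+0.1195, -0.1195, 0)
  M3 = (-0.1195, -0.1195, 0)
rvec = (-0.2313, -0.7294, -0.1167), |rvec| = θ = 0.77404 rad = 44.349°
Rodrigues: sinθ=0.69903, 1−cosθ=0.28491; R = I + sinθ·[k]× + (1−cosθ)·[k]×²:
    [+0.74053 +0.18562 -0.64588]
    [-0.02516 +0.96808 +0.24936]
    [+0.67155 -0.16841 +0.72157]
t = (0.1534, 0.2517, 1.4089) m
M0: Pc = R·M0+t = (+0.08709, +0.37039, +1.30852); u = 785.5·(+0.08709)/1.30852 + 312.3 = 364.5783, v = 474.4·(+0.37039)/1.30852 + 234.8 = 369.0844
M1: Pc = R·M1+t = (+0.26407, +0.36438, +1.46903); u = 785.5·(+0.26407)/1.46903 + 312.3 = 453.5029, v = 474.4·(+0.36438)/1.46903 + 234.8 = 352.4707
M2: Pc = R·M2+t = (+0.21971, +0.13301, +1.50928); u = 785.5·(+0.21971)/1.50928 + 312.3 = 426.6489, v = 474.4·(+0.13301)/1.50928 + 234.8 = 276.6072
M3: Pc = R·M3+t = (+0.04273, +0.13902, +1.34877); u = 785.5·(+0.04273)/1.34877 + 312.3 = 337.1824, v = 474.4·(+0.13902)/1.34877 + 234.8 = 283.6975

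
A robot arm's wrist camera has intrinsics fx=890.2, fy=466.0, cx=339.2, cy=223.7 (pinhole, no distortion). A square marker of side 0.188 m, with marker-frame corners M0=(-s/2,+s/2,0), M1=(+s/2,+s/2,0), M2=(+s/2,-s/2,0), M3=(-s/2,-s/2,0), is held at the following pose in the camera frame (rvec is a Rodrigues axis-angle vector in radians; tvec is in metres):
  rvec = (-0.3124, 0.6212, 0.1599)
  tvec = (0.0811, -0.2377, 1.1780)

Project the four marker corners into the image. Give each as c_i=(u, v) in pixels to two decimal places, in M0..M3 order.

c0=(326.78, 164.34) c1=(447.70, 162.60) c2=(478.48, 92.97) c3=(359.15, 100.85)

Intrinsics K: fx=890.2, fy=466.0, cx=339.2, cy=223.7
Marker side s = 0.188 m; corners in marker frame (Z=0):
  M0 = (-0.0940, +0.0940, 0)
  M1 = (+0.0940, +0.0940, 0)
  M2 = (+0.0940, -0.0940, 0)
  M3 = (-0.0940, -0.0940, 0)
rvec = (-0.3124, 0.6212, 0.1599), |rvec| = θ = 0.71348 rad = 40.879°
Rodrigues: sinθ=0.65447, 1−cosθ=0.24391; R = I + sinθ·[k]× + (1−cosθ)·[k]×²:
    [+0.80285 -0.23966 +0.54589]
    [+0.05369 +0.94099 +0.33416]
    [-0.59376 -0.23897 +0.76834]
t = (0.0811, -0.2377, 1.1780) m
M0: Pc = R·M0+t = (-0.01690, -0.15429, +1.21135); u = 890.2·(-0.01690)/1.21135 + 339.2 = 326.7834, v = 466.0·(-0.15429)/1.21135 + 223.7 = 164.3439
M1: Pc = R·M1+t = (+0.13404, -0.14420, +1.09972); u = 890.2·(+0.13404)/1.09972 + 339.2 = 447.7022, v = 466.0·(-0.14420)/1.09972 + 223.7 = 162.5962
M2: Pc = R·M2+t = (+0.17910, -0.32111, +1.14465); u = 890.2·(+0.17910)/1.14465 + 339.2 = 478.4839, v = 466.0·(-0.32111)/1.14465 + 223.7 = 92.9741
M3: Pc = R·M3+t = (+0.02816, -0.33120, +1.25628); u = 890.2·(+0.02816)/1.25628 + 339.2 = 359.1542, v = 466.0·(-0.33120)/1.25628 + 223.7 = 100.8456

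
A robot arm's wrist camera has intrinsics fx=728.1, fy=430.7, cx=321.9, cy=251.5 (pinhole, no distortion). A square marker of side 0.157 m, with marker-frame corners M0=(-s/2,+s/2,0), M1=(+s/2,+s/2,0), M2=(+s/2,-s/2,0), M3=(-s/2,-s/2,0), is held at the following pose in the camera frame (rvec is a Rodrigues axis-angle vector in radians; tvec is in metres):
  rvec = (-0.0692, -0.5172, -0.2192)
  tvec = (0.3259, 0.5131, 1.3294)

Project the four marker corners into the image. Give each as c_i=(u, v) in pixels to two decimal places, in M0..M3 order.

c0=(478.37, 453.41) c1=(540.18, 432.47) c2=(521.13, 384.14) c3=(458.25, 402.13)

Intrinsics K: fx=728.1, fy=430.7, cx=321.9, cy=251.5
Marker side s = 0.157 m; corners in marker frame (Z=0):
  M0 = (-0.0785, +0.0785, 0)
  M1 = (+0.0785, +0.0785, 0)
  M2 = (+0.0785, -0.0785, 0)
  M3 = (-0.0785, -0.0785, 0)
rvec = (-0.0692, -0.5172, -0.2192), |rvec| = θ = 0.56598 rad = 32.428°
Rodrigues: sinθ=0.53624, 1−cosθ=0.15594; R = I + sinθ·[k]× + (1−cosθ)·[k]×²:
    [+0.84639 +0.22511 -0.48264]
    [-0.19026 +0.97428 +0.12075]
    [+0.49741 -0.01038 +0.86745]
t = (0.3259, 0.5131, 1.3294) m
M0: Pc = R·M0+t = (+0.27713, +0.60452, +1.28954); u = 728.1·(+0.27713)/1.28954 + 321.9 = 478.3726, v = 430.7·(+0.60452)/1.28954 + 251.5 = 453.4057
M1: Pc = R·M1+t = (+0.41001, +0.57465, +1.36763); u = 728.1·(+0.41001)/1.36763 + 321.9 = 540.1826, v = 430.7·(+0.57465)/1.36763 + 251.5 = 432.4696
M2: Pc = R·M2+t = (+0.37467, +0.42168, +1.36926); u = 728.1·(+0.37467)/1.36926 + 321.9 = 521.1301, v = 430.7·(+0.42168)/1.36926 + 251.5 = 384.1402
M3: Pc = R·M3+t = (+0.24179, +0.45155, +1.29117); u = 728.1·(+0.24179)/1.29117 + 321.9 = 458.2458, v = 430.7·(+0.45155)/1.29117 + 251.5 = 402.1269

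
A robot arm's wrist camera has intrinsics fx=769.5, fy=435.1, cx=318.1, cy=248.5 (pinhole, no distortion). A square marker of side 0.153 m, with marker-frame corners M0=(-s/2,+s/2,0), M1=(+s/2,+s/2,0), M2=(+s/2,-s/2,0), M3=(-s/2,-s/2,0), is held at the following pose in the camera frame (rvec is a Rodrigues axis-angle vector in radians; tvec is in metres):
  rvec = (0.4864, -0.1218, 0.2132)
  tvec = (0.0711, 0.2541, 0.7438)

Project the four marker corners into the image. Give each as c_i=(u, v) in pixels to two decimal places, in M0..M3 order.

Intrinsics K: fx=769.5, fy=435.1, cx=318.1, cy=248.5
Marker side s = 0.153 m; corners in marker frame (Z=0):
  M0 = (-0.0765, +0.0765, 0)
  M1 = (+0.0765, +0.0765, 0)
  M2 = (+0.0765, -0.0765, 0)
  M3 = (-0.0765, -0.0765, 0)
rvec = (0.4864, -0.1218, 0.2132), |rvec| = θ = 0.54486 rad = 31.218°
Rodrigues: sinθ=0.51830, 1−cosθ=0.14480; R = I + sinθ·[k]× + (1−cosθ)·[k]×²:
    [+0.97059 -0.23170 -0.06528]
    [+0.17391 +0.86243 -0.47535]
    [+0.16644 +0.45002 +0.87737]
t = (0.0711, 0.2541, 0.7438) m
M0: Pc = R·M0+t = (-0.02088, +0.30677, +0.76549); u = 769.5·(-0.02088)/0.76549 + 318.1 = 297.1151, v = 435.1·(+0.30677)/0.76549 + 248.5 = 422.8666
M1: Pc = R·M1+t = (+0.12763, +0.33338, +0.79096); u = 769.5·(+0.12763)/0.79096 + 318.1 = 442.2626, v = 435.1·(+0.33338)/0.79096 + 248.5 = 431.8897
M2: Pc = R·M2+t = (+0.16308, +0.20143, +0.72211); u = 769.5·(+0.16308)/0.72211 + 318.1 = 491.8788, v = 435.1·(+0.20143)/0.72211 + 248.5 = 369.8690
M3: Pc = R·M3+t = (+0.01457, +0.17482, +0.69664); u = 769.5·(+0.01457)/0.69664 + 318.1 = 334.1992, v = 435.1·(+0.17482)/0.69664 + 248.5 = 357.6869

c0=(297.12, 422.87) c1=(442.26, 431.89) c2=(491.88, 369.87) c3=(334.20, 357.69)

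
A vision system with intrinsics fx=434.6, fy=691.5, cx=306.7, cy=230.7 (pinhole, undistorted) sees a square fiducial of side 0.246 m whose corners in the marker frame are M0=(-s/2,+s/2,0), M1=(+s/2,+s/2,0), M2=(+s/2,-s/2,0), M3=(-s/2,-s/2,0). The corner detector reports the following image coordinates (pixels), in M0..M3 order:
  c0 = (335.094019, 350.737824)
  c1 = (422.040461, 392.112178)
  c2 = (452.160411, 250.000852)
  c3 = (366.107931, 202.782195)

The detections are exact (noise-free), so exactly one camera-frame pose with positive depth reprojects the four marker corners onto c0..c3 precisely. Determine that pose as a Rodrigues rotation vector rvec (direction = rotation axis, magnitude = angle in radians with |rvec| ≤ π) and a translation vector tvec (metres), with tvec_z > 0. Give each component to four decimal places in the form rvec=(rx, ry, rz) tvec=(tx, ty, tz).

rvec=(0.0443, -0.1741, 0.3178) tvec=(0.2250, 0.1106, 1.1118)

Intrinsics K: fx=434.6, fy=691.5, cx=306.7, cy=230.7
Marker side s = 0.246 m; corners in marker frame (Z=0):
  M0 = (-0.1230, +0.1230, 0)
  M1 = (+0.1230, +0.1230, 0)
  M2 = (+0.1230, -0.1230, 0)
  M3 = (-0.1230, -0.1230, 0)
Detected image corners:
  c0 = (335.094019, 350.737824) px
  c1 = (422.040461, 392.112178) px
  c2 = (452.160411, 250.000852) px
  c3 = (366.107931, 202.782195) px
Planar DLT: solve 8×8 A·h = b for H (H[2,2]=1):
  H  [+414.41864 -118.57742 +394.67189]
  H  [+227.70110 +593.61656 +299.47038]
  H  [+0.15943 +0.01433 +1.00000]
B = K⁻¹H; ‖b₁‖=0.899453, ‖b₂‖=0.899454; λ = 2/(‖b₁‖+‖b₂‖) = 1.111786, sign → tz>0 ⇒ λ=+1.111786
r₁ = λ·B[:,0] = (+0.93507,+0.30696,+0.17725); r₂ = λ·B[:,1] = (-0.31458,+0.94910,+0.01593)
r₃ = r₁×r₂ = (-0.16334,-0.07066,+0.98404); SVD([r₁ r₂ r₃]) → R = UVᵀ:
  R  [+0.93507 -0.31458 -0.16334]
  R  [+0.30696 +0.94910 -0.07066]
  R  [+0.17725 +0.01593 +0.98404]
t = (+0.22505, +0.11057, +1.11179) m
tr R = 2.868203; θ = arccos((tr R − 1)/2) = 0.365062 rad = 20.917°
axis k = ((R−Rᵀ)₃₂, (R−Rᵀ)₁₃, (R−Rᵀ)₂₁) / (2 sinθ) = (+0.121264, -0.477010, +0.870492)
rvec = θ·k = (+0.044269, -0.174138, +0.317784)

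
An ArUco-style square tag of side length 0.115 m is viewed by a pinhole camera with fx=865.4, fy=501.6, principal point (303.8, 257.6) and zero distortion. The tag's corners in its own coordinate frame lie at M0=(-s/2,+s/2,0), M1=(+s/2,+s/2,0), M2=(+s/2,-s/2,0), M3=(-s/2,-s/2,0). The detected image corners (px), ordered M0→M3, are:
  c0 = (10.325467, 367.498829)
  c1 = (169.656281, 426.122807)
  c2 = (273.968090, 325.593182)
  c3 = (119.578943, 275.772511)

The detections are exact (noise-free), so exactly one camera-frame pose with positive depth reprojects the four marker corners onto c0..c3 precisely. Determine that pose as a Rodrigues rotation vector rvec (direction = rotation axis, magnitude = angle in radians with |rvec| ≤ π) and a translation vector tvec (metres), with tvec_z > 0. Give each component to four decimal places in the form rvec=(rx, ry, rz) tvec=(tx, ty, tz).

Intrinsics K: fx=865.4, fy=501.6, cx=303.8, cy=257.6
Marker side s = 0.115 m; corners in marker frame (Z=0):
  M0 = (-0.0575, +0.0575, 0)
  M1 = (+0.0575, +0.0575, 0)
  M2 = (+0.0575, -0.0575, 0)
  M3 = (-0.0575, -0.0575, 0)
Detected image corners:
  c0 = (10.325467, 367.498829) px
  c1 = (169.656281, 426.122807) px
  c2 = (273.968090, 325.593182) px
  c3 = (119.578943, 275.772511) px
Planar DLT: solve 8×8 A·h = b for H (H[2,2]=1):
  H  [+1296.77863 -1013.66151 +143.10103]
  H  [+308.47125 +629.23972 +346.39433]
  H  [-0.46374 -0.58964 +1.00000]
B = K⁻¹H; ‖b₁‖=1.924245, ‖b₂‖=1.924245; λ = 2/(‖b₁‖+‖b₂‖) = 0.519684, sign → tz>0 ⇒ λ=+0.519684
r₁ = λ·B[:,0] = (+0.86334,+0.44336,-0.24100); r₂ = λ·B[:,1] = (-0.50115,+0.80929,-0.30643)
r₃ = r₁×r₂ = (+0.05918,+0.38533,+0.92088); SVD([r₁ r₂ r₃]) → R = UVᵀ:
  R  [+0.86334 -0.50115 +0.05918]
  R  [+0.44336 +0.80929 +0.38533]
  R  [-0.24100 -0.30643 +0.92088]
t = (-0.09650, +0.09200, +0.51968) m
tr R = 2.593511; θ = arccos((tr R − 1)/2) = 0.648890 rad = 37.179°
axis k = ((R−Rᵀ)₃₂, (R−Rᵀ)₁₃, (R−Rᵀ)₂₁) / (2 sinθ) = (-0.572357, +0.248372, +0.781485)
rvec = θ·k = (-0.371396, +0.161166, +0.507098)

rvec=(-0.3714, 0.1612, 0.5071) tvec=(-0.0965, 0.0920, 0.5197)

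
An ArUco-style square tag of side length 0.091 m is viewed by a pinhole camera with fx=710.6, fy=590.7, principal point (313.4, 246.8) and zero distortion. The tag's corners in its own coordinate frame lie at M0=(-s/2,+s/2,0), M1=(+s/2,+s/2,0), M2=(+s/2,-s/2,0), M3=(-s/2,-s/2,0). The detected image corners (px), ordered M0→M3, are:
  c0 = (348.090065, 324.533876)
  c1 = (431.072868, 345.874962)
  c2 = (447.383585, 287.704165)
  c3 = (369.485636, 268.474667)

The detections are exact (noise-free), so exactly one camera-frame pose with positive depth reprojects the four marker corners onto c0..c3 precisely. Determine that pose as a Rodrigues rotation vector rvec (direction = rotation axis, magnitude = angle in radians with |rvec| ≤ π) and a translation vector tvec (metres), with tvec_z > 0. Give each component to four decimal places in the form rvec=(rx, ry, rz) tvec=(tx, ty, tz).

Intrinsics K: fx=710.6, fy=590.7, cx=313.4, cy=246.8
Marker side s = 0.091 m; corners in marker frame (Z=0):
  M0 = (-0.0455, +0.0455, 0)
  M1 = (+0.0455, +0.0455, 0)
  M2 = (+0.0455, -0.0455, 0)
  M3 = (-0.0455, -0.0455, 0)
Detected image corners:
  c0 = (348.090065, 324.533876) px
  c1 = (431.072868, 345.874962) px
  c2 = (447.383585, 287.704165) px
  c3 = (369.485636, 268.474667) px
Planar DLT: solve 8×8 A·h = b for H (H[2,2]=1):
  H  [+824.26047 -498.30847 +399.05123]
  H  [+177.36213 +403.96258 +305.63149]
  H  [-0.14730 -0.72917 +1.00000]
B = K⁻¹H; ‖b₁‖=1.285694, ‖b₂‖=1.285694; λ = 2/(‖b₁‖+‖b₂‖) = 0.777790, sign → tz>0 ⇒ λ=+0.777790
r₁ = λ·B[:,0] = (+0.95273,+0.28140,-0.11457); r₂ = λ·B[:,1] = (-0.29530,+0.76886,-0.56714)
r₃ = r₁×r₂ = (-0.07151,+0.57416,+0.81561); SVD([r₁ r₂ r₃]) → R = UVᵀ:
  R  [+0.95273 -0.29530 -0.07151]
  R  [+0.28140 +0.76886 +0.57416]
  R  [-0.11457 -0.56714 +0.81561]
t = (+0.09375, +0.07746, +0.77779) m
tr R = 2.537205; θ = arccos((tr R − 1)/2) = 0.694143 rad = 39.771°
axis k = ((R−Rᵀ)₃₂, (R−Rᵀ)₁₃, (R−Rᵀ)₂₁) / (2 sinθ) = (-0.892021, +0.033653, +0.450740)
rvec = θ·k = (-0.619190, +0.023360, +0.312878)

rvec=(-0.6192, 0.0234, 0.3129) tvec=(0.0937, 0.0775, 0.7778)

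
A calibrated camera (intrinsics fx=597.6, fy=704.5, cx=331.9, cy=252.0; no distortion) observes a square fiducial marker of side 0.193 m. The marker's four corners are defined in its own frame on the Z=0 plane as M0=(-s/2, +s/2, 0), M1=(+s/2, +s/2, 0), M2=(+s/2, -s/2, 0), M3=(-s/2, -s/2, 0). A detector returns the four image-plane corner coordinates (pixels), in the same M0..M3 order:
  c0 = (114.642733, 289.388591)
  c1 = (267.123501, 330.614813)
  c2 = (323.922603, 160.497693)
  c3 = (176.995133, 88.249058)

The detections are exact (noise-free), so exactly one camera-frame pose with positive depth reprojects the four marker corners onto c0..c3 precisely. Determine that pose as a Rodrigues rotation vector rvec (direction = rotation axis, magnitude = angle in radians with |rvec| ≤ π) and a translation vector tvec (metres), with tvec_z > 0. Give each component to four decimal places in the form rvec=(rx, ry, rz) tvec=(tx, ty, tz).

Intrinsics K: fx=597.6, fy=704.5, cx=331.9, cy=252.0
Marker side s = 0.193 m; corners in marker frame (Z=0):
  M0 = (-0.0965, +0.0965, 0)
  M1 = (+0.0965, +0.0965, 0)
  M2 = (+0.0965, -0.0965, 0)
  M3 = (-0.0965, -0.0965, 0)
Detected image corners:
  c0 = (114.642733, 289.388591) px
  c1 = (267.123501, 330.614813) px
  c2 = (323.922603, 160.497693) px
  c3 = (176.995133, 88.249058) px
Planar DLT: solve 8×8 A·h = b for H (H[2,2]=1):
  H  [+957.77545 -277.55633 +226.23516]
  H  [+471.96870 +984.91972 +220.66126]
  H  [+0.82438 +0.13587 +1.00000]
B = K⁻¹H; ‖b₁‖=1.459779, ‖b₂‖=1.459779; λ = 2/(‖b₁‖+‖b₂‖) = 0.685035, sign → tz>0 ⇒ λ=+0.685035
r₁ = λ·B[:,0] = (+0.78426,+0.25692,+0.56473); r₂ = λ·B[:,1] = (-0.36986,+0.92441,+0.09307)
r₃ = r₁×r₂ = (-0.49813,-0.28186,+0.82001); SVD([r₁ r₂ r₃]) → R = UVᵀ:
  R  [+0.78426 -0.36986 -0.49813]
  R  [+0.25692 +0.92441 -0.28186]
  R  [+0.56473 +0.09307 +0.82001]
t = (-0.12112, -0.03047, +0.68504) m
tr R = 2.528686; θ = arccos((tr R − 1)/2) = 0.700775 rad = 40.151°
axis k = ((R−Rᵀ)₃₂, (R−Rᵀ)₁₃, (R−Rᵀ)₂₁) / (2 sinθ) = (+0.290735, -0.824171, +0.486020)
rvec = θ·k = (+0.203740, -0.577558, +0.340590)

rvec=(0.2037, -0.5776, 0.3406) tvec=(-0.1211, -0.0305, 0.6850)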